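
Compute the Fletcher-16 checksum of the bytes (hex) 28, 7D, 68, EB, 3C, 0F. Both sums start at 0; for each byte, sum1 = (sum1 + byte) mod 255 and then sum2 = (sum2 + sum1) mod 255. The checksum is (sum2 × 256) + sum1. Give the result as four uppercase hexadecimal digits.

5145

Running sums (mod 255):
  after byte 0 (28): sum1=40, sum2=40
  after byte 1 (7D): sum1=165, sum2=205
  after byte 2 (68): sum1=14, sum2=219
  after byte 3 (EB): sum1=249, sum2=213
  after byte 4 (3C): sum1=54, sum2=12
  after byte 5 (0F): sum1=69, sum2=81
Checksum = sum2·256 + sum1 = 81·256 + 69 = 20805 = 0x5145.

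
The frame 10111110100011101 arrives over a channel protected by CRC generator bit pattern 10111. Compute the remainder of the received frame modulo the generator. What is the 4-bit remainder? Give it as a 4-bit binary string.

Modulo-2 division of 10111110100011101 by 10111:
  pos 0: 10111 XOR 10111 = 00000
  pos 5: 11010 XOR 10111 = 01101
  pos 6: 11010 XOR 10111 = 01101
  pos 7: 11010 XOR 10111 = 01101
  pos 8: 11011 XOR 10111 = 01100
  pos 9: 11001 XOR 10111 = 01110
  pos 10: 11101 XOR 10111 = 01010
  pos 11: 10100 XOR 10111 = 00011
Remainder = 0111 (nonzero — an error is detected).

0111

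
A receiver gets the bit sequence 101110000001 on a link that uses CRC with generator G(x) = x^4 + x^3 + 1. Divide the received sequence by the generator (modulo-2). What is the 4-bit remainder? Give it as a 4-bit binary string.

Modulo-2 division of 101110000001 by 11001:
  pos 0: 10111 XOR 11001 = 01110
  pos 1: 11100 XOR 11001 = 00101
  pos 3: 10100 XOR 11001 = 01101
  pos 4: 11010 XOR 11001 = 00011
  pos 7: 11001 XOR 11001 = 00000
Remainder = 0000 (zero — the frame passes the CRC check).

0000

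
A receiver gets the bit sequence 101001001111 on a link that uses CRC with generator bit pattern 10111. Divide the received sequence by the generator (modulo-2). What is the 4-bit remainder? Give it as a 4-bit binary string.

Modulo-2 division of 101001001111 by 10111:
  pos 0: 10100 XOR 10111 = 00011
  pos 3: 11100 XOR 10111 = 01011
  pos 4: 10111 XOR 10111 = 00000
Remainder = 0111 (nonzero — an error is detected).

0111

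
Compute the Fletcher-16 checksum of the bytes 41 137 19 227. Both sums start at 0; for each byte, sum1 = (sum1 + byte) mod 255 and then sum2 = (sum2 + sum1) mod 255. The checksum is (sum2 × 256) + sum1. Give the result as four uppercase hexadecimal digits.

Running sums (mod 255):
  after byte 0 (41): sum1=41, sum2=41
  after byte 1 (137): sum1=178, sum2=219
  after byte 2 (19): sum1=197, sum2=161
  after byte 3 (227): sum1=169, sum2=75
Checksum = sum2·256 + sum1 = 75·256 + 169 = 19369 = 0x4BA9.

4BA9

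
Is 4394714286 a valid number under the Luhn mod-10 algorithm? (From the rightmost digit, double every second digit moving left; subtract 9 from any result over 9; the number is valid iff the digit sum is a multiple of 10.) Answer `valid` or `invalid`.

From the right, keep odd positions and double even positions (subtract 9 from any doubled value over 9):
  doubled (positions 2,4,...): 7 8 5 9 8 → sum 37
  kept (positions 1,3,...): 6 2 1 4 3 → sum 16
Total = 53.
53 mod 10 = 3, so the number is invalid.

invalid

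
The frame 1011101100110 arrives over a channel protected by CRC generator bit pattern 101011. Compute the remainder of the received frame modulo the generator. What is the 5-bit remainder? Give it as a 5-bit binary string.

Modulo-2 division of 1011101100110 by 101011:
  pos 0: 101110 XOR 101011 = 000101
  pos 3: 101110 XOR 101011 = 000101
  pos 6: 101011 XOR 101011 = 000000
Remainder = 00000 (zero — the frame passes the CRC check).

00000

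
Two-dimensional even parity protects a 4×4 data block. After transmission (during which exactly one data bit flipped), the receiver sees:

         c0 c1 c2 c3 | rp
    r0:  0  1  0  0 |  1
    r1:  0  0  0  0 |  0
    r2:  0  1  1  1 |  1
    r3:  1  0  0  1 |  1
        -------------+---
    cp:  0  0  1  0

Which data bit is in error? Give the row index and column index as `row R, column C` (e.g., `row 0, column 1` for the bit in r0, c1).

row 3, column 0

Recompute each row's even parity and compare to rp:
  r0: data parity 1, sent rp 1 → ok
  r1: data parity 0, sent rp 0 → ok
  r2: data parity 1, sent rp 1 → ok
  r3: data parity 0, sent rp 1 → mismatch
Recompute each column's even parity and compare to cp:
  c0: data parity 1, sent cp 0 → mismatch
  c1: data parity 0, sent cp 0 → ok
  c2: data parity 1, sent cp 1 → ok
  c3: data parity 0, sent cp 0 → ok
Exactly one row (r3) and one column (c0) fail → the flipped bit is at their intersection.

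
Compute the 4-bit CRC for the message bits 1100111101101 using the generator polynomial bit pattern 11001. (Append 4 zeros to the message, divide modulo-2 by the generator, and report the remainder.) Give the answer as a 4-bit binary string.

Append 4 zeros: 11001111011010000. Divide by 11001 (XOR where the leading bit is 1):
  pos 0: 11001 XOR 11001 = 00000
  pos 5: 11101 XOR 11001 = 00100
  pos 7: 10010 XOR 11001 = 01011
  pos 8: 10111 XOR 11001 = 01110
  pos 9: 11100 XOR 11001 = 00101
  pos 11: 10100 XOR 11001 = 01101
  pos 12: 11010 XOR 11001 = 00011
Remainder (last 4 bits) = 0011. This is the CRC / FCS.

0011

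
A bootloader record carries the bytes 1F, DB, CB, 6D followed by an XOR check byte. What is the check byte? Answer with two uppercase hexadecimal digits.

XOR the bytes together:
  start with 0x1F
  0x1F ⊕ 0xDB = 0xC4
  0xC4 ⊕ 0xCB = 0x0F
  0x0F ⊕ 0x6D = 0x62

62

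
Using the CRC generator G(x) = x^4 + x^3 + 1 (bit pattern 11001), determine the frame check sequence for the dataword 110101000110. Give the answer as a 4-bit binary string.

0000

Append 4 zeros: 1101010001100000. Divide by 11001 (XOR where the leading bit is 1):
  pos 0: 11010 XOR 11001 = 00011
  pos 3: 11100 XOR 11001 = 00101
  pos 5: 10101 XOR 11001 = 01100
  pos 6: 11001 XOR 11001 = 00000
Remainder (last 4 bits) = 0000. This is the CRC / FCS.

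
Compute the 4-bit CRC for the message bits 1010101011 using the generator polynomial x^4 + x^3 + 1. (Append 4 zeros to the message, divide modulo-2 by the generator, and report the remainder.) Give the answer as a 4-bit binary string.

1011

Append 4 zeros: 10101010110000. Divide by 11001 (XOR where the leading bit is 1):
  pos 0: 10101 XOR 11001 = 01100
  pos 1: 11000 XOR 11001 = 00001
  pos 5: 11011 XOR 11001 = 00010
  pos 8: 10000 XOR 11001 = 01001
  pos 9: 10010 XOR 11001 = 01011
Remainder (last 4 bits) = 1011. This is the CRC / FCS.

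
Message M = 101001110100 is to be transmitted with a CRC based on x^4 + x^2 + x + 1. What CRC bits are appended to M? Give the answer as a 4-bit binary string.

1100

Append 4 zeros: 1010011101000000. Divide by 10111 (XOR where the leading bit is 1):
  pos 0: 10100 XOR 10111 = 00011
  pos 3: 11111 XOR 10111 = 01000
  pos 4: 10000 XOR 10111 = 00111
  pos 6: 11110 XOR 10111 = 01001
  pos 7: 10010 XOR 10111 = 00101
  pos 9: 10100 XOR 10111 = 00011
Remainder (last 4 bits) = 1100. This is the CRC / FCS.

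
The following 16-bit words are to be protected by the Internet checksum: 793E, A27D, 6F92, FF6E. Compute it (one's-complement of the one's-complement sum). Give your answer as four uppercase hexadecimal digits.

7542

One's-complement addition (fold any carry out of bit 15 back into bit 0):
  0x793E + 0xA27D = 0x11BBB → wrap carry → 0x1BBC
  0x1BBC + 0x6F92 = 0x08B4E
  0x8B4E + 0xFF6E = 0x18ABC → wrap carry → 0x8ABD
One's-complement sum = 0x8ABD.
Checksum = ~0x8ABD & 0xFFFF = 0x7542.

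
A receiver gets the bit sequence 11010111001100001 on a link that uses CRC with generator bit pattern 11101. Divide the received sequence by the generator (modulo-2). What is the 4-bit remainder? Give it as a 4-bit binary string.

Modulo-2 division of 11010111001100001 by 11101:
  pos 0: 11010 XOR 11101 = 00111
  pos 2: 11111 XOR 11101 = 00010
  pos 5: 10100 XOR 11101 = 01001
  pos 6: 10011 XOR 11101 = 01110
  pos 7: 11101 XOR 11101 = 00000
Remainder = 0001 (nonzero — an error is detected).

0001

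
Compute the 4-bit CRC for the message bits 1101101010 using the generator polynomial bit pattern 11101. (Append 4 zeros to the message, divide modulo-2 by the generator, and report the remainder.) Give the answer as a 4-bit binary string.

0011

Append 4 zeros: 11011010100000. Divide by 11101 (XOR where the leading bit is 1):
  pos 0: 11011 XOR 11101 = 00110
  pos 2: 11001 XOR 11101 = 00100
  pos 4: 10001 XOR 11101 = 01100
  pos 5: 11000 XOR 11101 = 00101
  pos 7: 10100 XOR 11101 = 01001
  pos 8: 10010 XOR 11101 = 01111
  pos 9: 11110 XOR 11101 = 00011
Remainder (last 4 bits) = 0011. This is the CRC / FCS.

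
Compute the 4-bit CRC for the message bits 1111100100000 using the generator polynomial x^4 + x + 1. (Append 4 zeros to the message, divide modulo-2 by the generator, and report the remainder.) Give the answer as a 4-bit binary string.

0010

Append 4 zeros: 11111001000000000. Divide by 10011 (XOR where the leading bit is 1):
  pos 0: 11111 XOR 10011 = 01100
  pos 1: 11000 XOR 10011 = 01011
  pos 2: 10110 XOR 10011 = 00101
  pos 4: 10110 XOR 10011 = 00101
  pos 6: 10100 XOR 10011 = 00111
  pos 8: 11100 XOR 10011 = 01111
  pos 9: 11110 XOR 10011 = 01101
  pos 10: 11010 XOR 10011 = 01001
  pos 11: 10010 XOR 10011 = 00001
Remainder (last 4 bits) = 0010. This is the CRC / FCS.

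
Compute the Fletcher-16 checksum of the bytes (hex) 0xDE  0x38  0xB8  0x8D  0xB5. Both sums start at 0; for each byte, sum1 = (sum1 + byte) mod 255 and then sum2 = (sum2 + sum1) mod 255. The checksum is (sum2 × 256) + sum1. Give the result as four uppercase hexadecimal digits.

Running sums (mod 255):
  after byte 0 (0xDE): sum1=222, sum2=222
  after byte 1 (0x38): sum1=23, sum2=245
  after byte 2 (0xB8): sum1=207, sum2=197
  after byte 3 (0x8D): sum1=93, sum2=35
  after byte 4 (0xB5): sum1=19, sum2=54
Checksum = sum2·256 + sum1 = 54·256 + 19 = 13843 = 0x3613.

3613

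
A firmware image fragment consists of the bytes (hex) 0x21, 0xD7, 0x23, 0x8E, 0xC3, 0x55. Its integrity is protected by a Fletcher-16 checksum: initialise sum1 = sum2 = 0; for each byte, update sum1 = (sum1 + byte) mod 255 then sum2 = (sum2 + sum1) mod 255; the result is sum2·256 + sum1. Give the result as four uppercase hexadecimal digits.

Running sums (mod 255):
  after byte 0 (0x21): sum1=33, sum2=33
  after byte 1 (0xD7): sum1=248, sum2=26
  after byte 2 (0x23): sum1=28, sum2=54
  after byte 3 (0x8E): sum1=170, sum2=224
  after byte 4 (0xC3): sum1=110, sum2=79
  after byte 5 (0x55): sum1=195, sum2=19
Checksum = sum2·256 + sum1 = 19·256 + 195 = 5059 = 0x13C3.

13C3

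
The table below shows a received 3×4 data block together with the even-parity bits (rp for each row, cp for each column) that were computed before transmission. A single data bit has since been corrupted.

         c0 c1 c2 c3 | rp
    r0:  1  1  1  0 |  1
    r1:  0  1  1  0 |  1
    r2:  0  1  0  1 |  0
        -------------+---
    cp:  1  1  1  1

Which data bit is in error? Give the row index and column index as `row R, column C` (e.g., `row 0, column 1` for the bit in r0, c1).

row 1, column 2

Recompute each row's even parity and compare to rp:
  r0: data parity 1, sent rp 1 → ok
  r1: data parity 0, sent rp 1 → mismatch
  r2: data parity 0, sent rp 0 → ok
Recompute each column's even parity and compare to cp:
  c0: data parity 1, sent cp 1 → ok
  c1: data parity 1, sent cp 1 → ok
  c2: data parity 0, sent cp 1 → mismatch
  c3: data parity 1, sent cp 1 → ok
Exactly one row (r1) and one column (c2) fail → the flipped bit is at their intersection.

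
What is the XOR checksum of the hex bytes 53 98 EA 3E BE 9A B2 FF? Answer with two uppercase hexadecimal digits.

76

XOR the bytes together:
  start with 0x53
  0x53 ⊕ 0x98 = 0xCB
  0xCB ⊕ 0xEA = 0x21
  0x21 ⊕ 0x3E = 0x1F
  0x1F ⊕ 0xBE = 0xA1
  0xA1 ⊕ 0x9A = 0x3B
  0x3B ⊕ 0xB2 = 0x89
  0x89 ⊕ 0xFF = 0x76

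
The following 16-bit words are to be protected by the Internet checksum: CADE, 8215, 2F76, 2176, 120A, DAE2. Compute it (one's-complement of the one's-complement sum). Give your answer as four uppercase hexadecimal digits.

One's-complement addition (fold any carry out of bit 15 back into bit 0):
  0xCADE + 0x8215 = 0x14CF3 → wrap carry → 0x4CF4
  0x4CF4 + 0x2F76 = 0x07C6A
  0x7C6A + 0x2176 = 0x09DE0
  0x9DE0 + 0x120A = 0x0AFEA
  0xAFEA + 0xDAE2 = 0x18ACC → wrap carry → 0x8ACD
One's-complement sum = 0x8ACD.
Checksum = ~0x8ACD & 0xFFFF = 0x7532.

7532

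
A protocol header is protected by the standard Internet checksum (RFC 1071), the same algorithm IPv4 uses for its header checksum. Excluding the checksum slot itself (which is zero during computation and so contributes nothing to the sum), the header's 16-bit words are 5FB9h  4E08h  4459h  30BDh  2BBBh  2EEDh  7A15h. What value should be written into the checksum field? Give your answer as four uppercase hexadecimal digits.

One's-complement addition (fold any carry out of bit 15 back into bit 0):
  0x5FB9 + 0x4E08 = 0x0ADC1
  0xADC1 + 0x4459 = 0x0F21A
  0xF21A + 0x30BD = 0x122D7 → wrap carry → 0x22D8
  0x22D8 + 0x2BBB = 0x04E93
  0x4E93 + 0x2EED = 0x07D80
  0x7D80 + 0x7A15 = 0x0F795
One's-complement sum = 0xF795.
Checksum = ~0xF795 & 0xFFFF = 0x086A.

086A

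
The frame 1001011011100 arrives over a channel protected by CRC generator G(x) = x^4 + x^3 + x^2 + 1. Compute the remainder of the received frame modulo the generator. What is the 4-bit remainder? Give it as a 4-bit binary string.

Modulo-2 division of 1001011011100 by 11101:
  pos 0: 10010 XOR 11101 = 01111
  pos 1: 11111 XOR 11101 = 00010
  pos 4: 10101 XOR 11101 = 01000
  pos 5: 10001 XOR 11101 = 01100
  pos 6: 11001 XOR 11101 = 00100
  pos 8: 10000 XOR 11101 = 01101
Remainder = 1101 (nonzero — an error is detected).

1101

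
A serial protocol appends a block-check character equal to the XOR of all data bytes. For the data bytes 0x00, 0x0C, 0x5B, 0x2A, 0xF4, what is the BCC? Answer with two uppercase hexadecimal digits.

XOR the bytes together:
  start with 0x00
  0x00 ⊕ 0x0C = 0x0C
  0x0C ⊕ 0x5B = 0x57
  0x57 ⊕ 0x2A = 0x7D
  0x7D ⊕ 0xF4 = 0x89

89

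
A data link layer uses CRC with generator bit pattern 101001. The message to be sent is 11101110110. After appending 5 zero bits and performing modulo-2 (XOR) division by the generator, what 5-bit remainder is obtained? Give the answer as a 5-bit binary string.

Append 5 zeros: 1110111011000000. Divide by 101001 (XOR where the leading bit is 1):
  pos 0: 111011 XOR 101001 = 010010
  pos 1: 100101 XOR 101001 = 001100
  pos 3: 110001 XOR 101001 = 011000
  pos 4: 110001 XOR 101001 = 011000
  pos 5: 110000 XOR 101001 = 011001
  pos 6: 110010 XOR 101001 = 011011
  pos 7: 110110 XOR 101001 = 011111
  pos 8: 111110 XOR 101001 = 010111
  pos 9: 101110 XOR 101001 = 000111
Remainder (last 5 bits) = 01110. This is the CRC / FCS.

01110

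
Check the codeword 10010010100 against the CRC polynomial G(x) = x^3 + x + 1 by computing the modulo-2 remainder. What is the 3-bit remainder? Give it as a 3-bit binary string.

Modulo-2 division of 10010010100 by 1011:
  pos 0: 1001 XOR 1011 = 0010
  pos 2: 1000 XOR 1011 = 0011
  pos 4: 1110 XOR 1011 = 0101
  pos 5: 1011 XOR 1011 = 0000
Remainder = 000 (zero — the frame passes the CRC check).

000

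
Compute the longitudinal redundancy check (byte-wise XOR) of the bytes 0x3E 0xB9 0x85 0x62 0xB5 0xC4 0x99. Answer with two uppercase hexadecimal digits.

88

XOR the bytes together:
  start with 0x3E
  0x3E ⊕ 0xB9 = 0x87
  0x87 ⊕ 0x85 = 0x02
  0x02 ⊕ 0x62 = 0x60
  0x60 ⊕ 0xB5 = 0xD5
  0xD5 ⊕ 0xC4 = 0x11
  0x11 ⊕ 0x99 = 0x88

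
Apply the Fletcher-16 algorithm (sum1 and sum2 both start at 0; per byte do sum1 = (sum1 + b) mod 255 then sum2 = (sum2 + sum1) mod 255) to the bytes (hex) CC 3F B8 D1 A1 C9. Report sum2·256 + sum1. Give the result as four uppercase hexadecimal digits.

6E02

Running sums (mod 255):
  after byte 0 (CC): sum1=204, sum2=204
  after byte 1 (3F): sum1=12, sum2=216
  after byte 2 (B8): sum1=196, sum2=157
  after byte 3 (D1): sum1=150, sum2=52
  after byte 4 (A1): sum1=56, sum2=108
  after byte 5 (C9): sum1=2, sum2=110
Checksum = sum2·256 + sum1 = 110·256 + 2 = 28162 = 0x6E02.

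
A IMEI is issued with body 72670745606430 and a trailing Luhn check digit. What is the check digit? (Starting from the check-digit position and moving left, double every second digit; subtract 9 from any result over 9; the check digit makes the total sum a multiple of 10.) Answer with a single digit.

5

Partial digits right→left: 0 3 4 6 0 6 5 4 7 0 7 6 2 7
Double every second digit counting from the check-digit position (so the 1st, 3rd, 5th, ... of the partial from the right).
  doubled (with −9 where >9): 0 8 0 1 5 5 4 → sum 23
  kept as-is: 3 6 6 4 0 6 7 → sum 32
Total = 23 + 32 = 55.
Check digit = (10 − (55 mod 10)) mod 10 = 5.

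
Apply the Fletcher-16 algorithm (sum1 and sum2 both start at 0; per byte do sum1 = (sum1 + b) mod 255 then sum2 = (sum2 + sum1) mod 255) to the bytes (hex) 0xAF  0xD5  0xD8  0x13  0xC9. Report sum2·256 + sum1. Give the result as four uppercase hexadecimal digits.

Running sums (mod 255):
  after byte 0 (0xAF): sum1=175, sum2=175
  after byte 1 (0xD5): sum1=133, sum2=53
  after byte 2 (0xD8): sum1=94, sum2=147
  after byte 3 (0x13): sum1=113, sum2=5
  after byte 4 (0xC9): sum1=59, sum2=64
Checksum = sum2·256 + sum1 = 64·256 + 59 = 16443 = 0x403B.

403B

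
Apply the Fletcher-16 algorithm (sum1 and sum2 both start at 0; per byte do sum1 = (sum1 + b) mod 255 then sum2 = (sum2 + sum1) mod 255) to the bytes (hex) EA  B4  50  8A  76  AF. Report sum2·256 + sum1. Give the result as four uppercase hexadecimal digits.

86A0

Running sums (mod 255):
  after byte 0 (EA): sum1=234, sum2=234
  after byte 1 (B4): sum1=159, sum2=138
  after byte 2 (50): sum1=239, sum2=122
  after byte 3 (8A): sum1=122, sum2=244
  after byte 4 (76): sum1=240, sum2=229
  after byte 5 (AF): sum1=160, sum2=134
Checksum = sum2·256 + sum1 = 134·256 + 160 = 34464 = 0x86A0.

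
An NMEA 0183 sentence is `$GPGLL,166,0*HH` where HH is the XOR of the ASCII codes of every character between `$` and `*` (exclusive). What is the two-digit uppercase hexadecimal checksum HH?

XOR the ASCII codes of the payload characters:
  'G' = 0x47 → acc = 0x47
  'P' = 0x50 → acc = 0x17
  'G' = 0x47 → acc = 0x50
  'L' = 0x4C → acc = 0x1C
  'L' = 0x4C → acc = 0x50
  ',' = 0x2C → acc = 0x7C
  '1' = 0x31 → acc = 0x4D
  '6' = 0x36 → acc = 0x7B
  '6' = 0x36 → acc = 0x4D
  ',' = 0x2C → acc = 0x61
  '0' = 0x30 → acc = 0x51
Checksum = 0x51.

51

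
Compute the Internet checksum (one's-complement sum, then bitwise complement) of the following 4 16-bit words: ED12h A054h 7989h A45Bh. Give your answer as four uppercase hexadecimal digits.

One's-complement addition (fold any carry out of bit 15 back into bit 0):
  0xED12 + 0xA054 = 0x18D66 → wrap carry → 0x8D67
  0x8D67 + 0x7989 = 0x106F0 → wrap carry → 0x06F1
  0x06F1 + 0xA45B = 0x0AB4C
One's-complement sum = 0xAB4C.
Checksum = ~0xAB4C & 0xFFFF = 0x54B3.

54B3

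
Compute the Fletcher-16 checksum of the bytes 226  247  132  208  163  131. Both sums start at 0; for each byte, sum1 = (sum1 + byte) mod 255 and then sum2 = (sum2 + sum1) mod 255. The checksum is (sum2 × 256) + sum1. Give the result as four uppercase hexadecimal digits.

Running sums (mod 255):
  after byte 0 (226): sum1=226, sum2=226
  after byte 1 (247): sum1=218, sum2=189
  after byte 2 (132): sum1=95, sum2=29
  after byte 3 (208): sum1=48, sum2=77
  after byte 4 (163): sum1=211, sum2=33
  after byte 5 (131): sum1=87, sum2=120
Checksum = sum2·256 + sum1 = 120·256 + 87 = 30807 = 0x7857.

7857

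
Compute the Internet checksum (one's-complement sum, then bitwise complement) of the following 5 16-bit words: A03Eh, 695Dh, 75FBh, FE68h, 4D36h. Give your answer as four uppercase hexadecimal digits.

34C9

One's-complement addition (fold any carry out of bit 15 back into bit 0):
  0xA03E + 0x695D = 0x1099B → wrap carry → 0x099C
  0x099C + 0x75FB = 0x07F97
  0x7F97 + 0xFE68 = 0x17DFF → wrap carry → 0x7E00
  0x7E00 + 0x4D36 = 0x0CB36
One's-complement sum = 0xCB36.
Checksum = ~0xCB36 & 0xFFFF = 0x34C9.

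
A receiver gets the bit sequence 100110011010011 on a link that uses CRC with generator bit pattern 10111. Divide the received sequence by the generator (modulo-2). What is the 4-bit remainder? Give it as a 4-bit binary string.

Modulo-2 division of 100110011010011 by 10111:
  pos 0: 10011 XOR 10111 = 00100
  pos 2: 10000 XOR 10111 = 00111
  pos 4: 11111 XOR 10111 = 01000
  pos 5: 10000 XOR 10111 = 00111
  pos 7: 11110 XOR 10111 = 01001
  pos 8: 10010 XOR 10111 = 00101
  pos 10: 10111 XOR 10111 = 00000
Remainder = 0000 (zero — the frame passes the CRC check).

0000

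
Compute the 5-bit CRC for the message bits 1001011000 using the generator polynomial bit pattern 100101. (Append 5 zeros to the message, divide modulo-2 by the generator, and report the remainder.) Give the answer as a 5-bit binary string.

Append 5 zeros: 100101100000000. Divide by 100101 (XOR where the leading bit is 1):
  pos 0: 100101 XOR 100101 = 000000
  pos 6: 100000 XOR 100101 = 000101
  pos 9: 101000 XOR 100101 = 001101
Remainder (last 5 bits) = 01101. This is the CRC / FCS.

01101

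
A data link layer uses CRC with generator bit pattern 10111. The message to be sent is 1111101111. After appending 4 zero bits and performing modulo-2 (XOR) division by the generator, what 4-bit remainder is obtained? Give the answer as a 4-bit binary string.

Append 4 zeros: 11111011110000. Divide by 10111 (XOR where the leading bit is 1):
  pos 0: 11111 XOR 10111 = 01000
  pos 1: 10000 XOR 10111 = 00111
  pos 3: 11111 XOR 10111 = 01000
  pos 4: 10001 XOR 10111 = 00110
  pos 6: 11010 XOR 10111 = 01101
  pos 7: 11010 XOR 10111 = 01101
  pos 8: 11010 XOR 10111 = 01101
  pos 9: 11010 XOR 10111 = 01101
Remainder (last 4 bits) = 1101. This is the CRC / FCS.

1101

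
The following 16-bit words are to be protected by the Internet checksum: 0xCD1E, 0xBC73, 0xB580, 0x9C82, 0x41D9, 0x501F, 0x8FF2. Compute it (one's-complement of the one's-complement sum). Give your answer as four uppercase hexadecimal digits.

One's-complement addition (fold any carry out of bit 15 back into bit 0):
  0xCD1E + 0xBC73 = 0x18991 → wrap carry → 0x8992
  0x8992 + 0xB580 = 0x13F12 → wrap carry → 0x3F13
  0x3F13 + 0x9C82 = 0x0DB95
  0xDB95 + 0x41D9 = 0x11D6E → wrap carry → 0x1D6F
  0x1D6F + 0x501F = 0x06D8E
  0x6D8E + 0x8FF2 = 0x0FD80
One's-complement sum = 0xFD80.
Checksum = ~0xFD80 & 0xFFFF = 0x027F.

027F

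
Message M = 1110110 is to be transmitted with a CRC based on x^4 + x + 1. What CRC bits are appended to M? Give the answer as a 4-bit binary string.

Append 4 zeros: 11101100000. Divide by 10011 (XOR where the leading bit is 1):
  pos 0: 11101 XOR 10011 = 01110
  pos 1: 11101 XOR 10011 = 01110
  pos 2: 11100 XOR 10011 = 01111
  pos 3: 11110 XOR 10011 = 01101
  pos 4: 11010 XOR 10011 = 01001
  pos 5: 10010 XOR 10011 = 00001
Remainder (last 4 bits) = 0010. This is the CRC / FCS.

0010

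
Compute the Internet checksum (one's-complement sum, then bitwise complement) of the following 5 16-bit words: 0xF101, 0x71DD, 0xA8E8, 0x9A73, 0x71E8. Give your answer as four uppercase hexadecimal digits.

E7DB

One's-complement addition (fold any carry out of bit 15 back into bit 0):
  0xF101 + 0x71DD = 0x162DE → wrap carry → 0x62DF
  0x62DF + 0xA8E8 = 0x10BC7 → wrap carry → 0x0BC8
  0x0BC8 + 0x9A73 = 0x0A63B
  0xA63B + 0x71E8 = 0x11823 → wrap carry → 0x1824
One's-complement sum = 0x1824.
Checksum = ~0x1824 & 0xFFFF = 0xE7DB.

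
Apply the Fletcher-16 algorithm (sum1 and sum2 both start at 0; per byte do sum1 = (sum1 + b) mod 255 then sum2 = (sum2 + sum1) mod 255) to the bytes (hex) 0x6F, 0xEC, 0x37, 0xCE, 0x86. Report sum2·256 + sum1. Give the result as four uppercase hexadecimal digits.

AAE8

Running sums (mod 255):
  after byte 0 (0x6F): sum1=111, sum2=111
  after byte 1 (0xEC): sum1=92, sum2=203
  after byte 2 (0x37): sum1=147, sum2=95
  after byte 3 (0xCE): sum1=98, sum2=193
  after byte 4 (0x86): sum1=232, sum2=170
Checksum = sum2·256 + sum1 = 170·256 + 232 = 43752 = 0xAAE8.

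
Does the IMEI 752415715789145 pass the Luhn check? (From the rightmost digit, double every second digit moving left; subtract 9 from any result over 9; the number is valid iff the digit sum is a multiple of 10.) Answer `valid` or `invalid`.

valid

From the right, keep odd positions and double even positions (subtract 9 from any doubled value over 9):
  doubled (positions 2,4,...): 8 9 5 2 1 8 1 → sum 34
  kept (positions 1,3,...): 5 1 8 5 7 1 2 7 → sum 36
Total = 70.
70 mod 10 = 0, so the number is valid.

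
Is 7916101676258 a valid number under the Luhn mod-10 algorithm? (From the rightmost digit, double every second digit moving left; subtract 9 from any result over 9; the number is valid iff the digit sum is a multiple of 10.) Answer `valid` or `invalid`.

From the right, keep odd positions and double even positions (subtract 9 from any doubled value over 9):
  doubled (positions 2,4,...): 1 3 3 0 3 9 → sum 19
  kept (positions 1,3,...): 8 2 7 1 1 1 7 → sum 27
Total = 46.
46 mod 10 = 6, so the number is invalid.

invalid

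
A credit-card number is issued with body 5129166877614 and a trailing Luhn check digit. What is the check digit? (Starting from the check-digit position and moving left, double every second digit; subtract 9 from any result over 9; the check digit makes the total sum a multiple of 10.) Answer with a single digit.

2

Partial digits right→left: 4 1 6 7 7 8 6 6 1 9 2 1 5
Double every second digit counting from the check-digit position (so the 1st, 3rd, 5th, ... of the partial from the right).
  doubled (with −9 where >9): 8 3 5 3 2 4 1 → sum 26
  kept as-is: 1 7 8 6 9 1 → sum 32
Total = 26 + 32 = 58.
Check digit = (10 − (58 mod 10)) mod 10 = 2.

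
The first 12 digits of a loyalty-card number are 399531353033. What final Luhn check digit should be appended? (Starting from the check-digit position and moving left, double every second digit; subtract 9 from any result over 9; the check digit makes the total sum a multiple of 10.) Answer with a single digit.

Partial digits right→left: 3 3 0 3 5 3 1 3 5 9 9 3
Double every second digit counting from the check-digit position (so the 1st, 3rd, 5th, ... of the partial from the right).
  doubled (with −9 where >9): 6 0 1 2 1 9 → sum 19
  kept as-is: 3 3 3 3 9 3 → sum 24
Total = 19 + 24 = 43.
Check digit = (10 − (43 mod 10)) mod 10 = 7.

7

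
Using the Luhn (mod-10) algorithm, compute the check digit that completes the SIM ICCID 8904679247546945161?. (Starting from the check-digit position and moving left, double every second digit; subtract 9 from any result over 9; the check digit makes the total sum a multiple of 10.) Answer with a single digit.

Partial digits right→left: 1 6 1 5 4 9 6 4 5 7 4 2 9 7 6 4 0 9 8
Double every second digit counting from the check-digit position (so the 1st, 3rd, 5th, ... of the partial from the right).
  doubled (with −9 where >9): 2 2 8 3 1 8 9 3 0 7 → sum 43
  kept as-is: 6 5 9 4 7 2 7 4 9 → sum 53
Total = 43 + 53 = 96.
Check digit = (10 − (96 mod 10)) mod 10 = 4.

4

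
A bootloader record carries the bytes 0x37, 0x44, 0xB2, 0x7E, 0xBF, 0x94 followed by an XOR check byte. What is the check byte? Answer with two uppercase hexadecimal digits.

XOR the bytes together:
  start with 0x37
  0x37 ⊕ 0x44 = 0x73
  0x73 ⊕ 0xB2 = 0xC1
  0xC1 ⊕ 0x7E = 0xBF
  0xBF ⊕ 0xBF = 0x00
  0x00 ⊕ 0x94 = 0x94

94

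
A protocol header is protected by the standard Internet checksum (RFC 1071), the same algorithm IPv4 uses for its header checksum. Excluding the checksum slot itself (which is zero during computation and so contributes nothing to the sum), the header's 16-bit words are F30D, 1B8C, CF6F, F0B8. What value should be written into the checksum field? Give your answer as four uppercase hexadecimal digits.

One's-complement addition (fold any carry out of bit 15 back into bit 0):
  0xF30D + 0x1B8C = 0x10E99 → wrap carry → 0x0E9A
  0x0E9A + 0xCF6F = 0x0DE09
  0xDE09 + 0xF0B8 = 0x1CEC1 → wrap carry → 0xCEC2
One's-complement sum = 0xCEC2.
Checksum = ~0xCEC2 & 0xFFFF = 0x313D.

313D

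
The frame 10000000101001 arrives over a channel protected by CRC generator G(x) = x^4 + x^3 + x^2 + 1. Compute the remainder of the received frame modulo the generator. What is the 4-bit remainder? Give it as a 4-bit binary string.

0000

Modulo-2 division of 10000000101001 by 11101:
  pos 0: 10000 XOR 11101 = 01101
  pos 1: 11010 XOR 11101 = 00111
  pos 3: 11100 XOR 11101 = 00001
  pos 7: 11010 XOR 11101 = 00111
  pos 9: 11101 XOR 11101 = 00000
Remainder = 0000 (zero — the frame passes the CRC check).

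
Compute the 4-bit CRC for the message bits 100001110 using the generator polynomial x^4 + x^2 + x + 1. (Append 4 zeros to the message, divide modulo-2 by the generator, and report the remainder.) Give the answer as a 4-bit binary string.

1010

Append 4 zeros: 1000011100000. Divide by 10111 (XOR where the leading bit is 1):
  pos 0: 10000 XOR 10111 = 00111
  pos 2: 11111 XOR 10111 = 01000
  pos 3: 10001 XOR 10111 = 00110
  pos 5: 11000 XOR 10111 = 01111
  pos 6: 11110 XOR 10111 = 01001
  pos 7: 10010 XOR 10111 = 00101
Remainder (last 4 bits) = 1010. This is the CRC / FCS.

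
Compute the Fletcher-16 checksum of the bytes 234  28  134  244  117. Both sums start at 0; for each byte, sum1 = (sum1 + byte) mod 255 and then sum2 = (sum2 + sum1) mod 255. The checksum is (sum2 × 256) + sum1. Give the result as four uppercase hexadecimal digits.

F9F7

Running sums (mod 255):
  after byte 0 (234): sum1=234, sum2=234
  after byte 1 (28): sum1=7, sum2=241
  after byte 2 (134): sum1=141, sum2=127
  after byte 3 (244): sum1=130, sum2=2
  after byte 4 (117): sum1=247, sum2=249
Checksum = sum2·256 + sum1 = 249·256 + 247 = 63991 = 0xF9F7.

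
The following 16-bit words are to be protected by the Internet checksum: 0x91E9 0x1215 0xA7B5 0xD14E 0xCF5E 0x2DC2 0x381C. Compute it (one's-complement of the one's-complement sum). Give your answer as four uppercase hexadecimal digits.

ADBF

One's-complement addition (fold any carry out of bit 15 back into bit 0):
  0x91E9 + 0x1215 = 0x0A3FE
  0xA3FE + 0xA7B5 = 0x14BB3 → wrap carry → 0x4BB4
  0x4BB4 + 0xD14E = 0x11D02 → wrap carry → 0x1D03
  0x1D03 + 0xCF5E = 0x0EC61
  0xEC61 + 0x2DC2 = 0x11A23 → wrap carry → 0x1A24
  0x1A24 + 0x381C = 0x05240
One's-complement sum = 0x5240.
Checksum = ~0x5240 & 0xFFFF = 0xADBF.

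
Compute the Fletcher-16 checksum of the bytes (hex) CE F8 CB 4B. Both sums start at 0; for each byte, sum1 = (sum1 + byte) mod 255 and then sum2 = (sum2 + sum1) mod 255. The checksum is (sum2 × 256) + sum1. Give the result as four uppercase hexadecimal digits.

09DE

Running sums (mod 255):
  after byte 0 (CE): sum1=206, sum2=206
  after byte 1 (F8): sum1=199, sum2=150
  after byte 2 (CB): sum1=147, sum2=42
  after byte 3 (4B): sum1=222, sum2=9
Checksum = sum2·256 + sum1 = 9·256 + 222 = 2526 = 0x09DE.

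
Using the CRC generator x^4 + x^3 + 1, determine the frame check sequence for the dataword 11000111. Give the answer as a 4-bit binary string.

Append 4 zeros: 110001110000. Divide by 11001 (XOR where the leading bit is 1):
  pos 0: 11000 XOR 11001 = 00001
  pos 4: 11110 XOR 11001 = 00111
  pos 6: 11100 XOR 11001 = 00101
Remainder (last 4 bits) = 1010. This is the CRC / FCS.

1010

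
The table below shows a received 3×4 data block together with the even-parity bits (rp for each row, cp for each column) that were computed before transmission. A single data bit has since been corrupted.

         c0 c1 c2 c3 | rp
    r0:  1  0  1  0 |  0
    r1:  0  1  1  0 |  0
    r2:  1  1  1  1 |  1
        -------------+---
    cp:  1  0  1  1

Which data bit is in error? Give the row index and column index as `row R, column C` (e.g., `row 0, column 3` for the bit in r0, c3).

row 2, column 0

Recompute each row's even parity and compare to rp:
  r0: data parity 0, sent rp 0 → ok
  r1: data parity 0, sent rp 0 → ok
  r2: data parity 0, sent rp 1 → mismatch
Recompute each column's even parity and compare to cp:
  c0: data parity 0, sent cp 1 → mismatch
  c1: data parity 0, sent cp 0 → ok
  c2: data parity 1, sent cp 1 → ok
  c3: data parity 1, sent cp 1 → ok
Exactly one row (r2) and one column (c0) fail → the flipped bit is at their intersection.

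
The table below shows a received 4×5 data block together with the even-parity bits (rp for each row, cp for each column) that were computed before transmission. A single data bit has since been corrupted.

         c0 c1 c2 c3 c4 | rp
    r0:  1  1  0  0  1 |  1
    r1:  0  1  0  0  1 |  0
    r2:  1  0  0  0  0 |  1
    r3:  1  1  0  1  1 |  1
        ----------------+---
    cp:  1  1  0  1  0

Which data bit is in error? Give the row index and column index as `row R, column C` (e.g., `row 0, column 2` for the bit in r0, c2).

Recompute each row's even parity and compare to rp:
  r0: data parity 1, sent rp 1 → ok
  r1: data parity 0, sent rp 0 → ok
  r2: data parity 1, sent rp 1 → ok
  r3: data parity 0, sent rp 1 → mismatch
Recompute each column's even parity and compare to cp:
  c0: data parity 1, sent cp 1 → ok
  c1: data parity 1, sent cp 1 → ok
  c2: data parity 0, sent cp 0 → ok
  c3: data parity 1, sent cp 1 → ok
  c4: data parity 1, sent cp 0 → mismatch
Exactly one row (r3) and one column (c4) fail → the flipped bit is at their intersection.

row 3, column 4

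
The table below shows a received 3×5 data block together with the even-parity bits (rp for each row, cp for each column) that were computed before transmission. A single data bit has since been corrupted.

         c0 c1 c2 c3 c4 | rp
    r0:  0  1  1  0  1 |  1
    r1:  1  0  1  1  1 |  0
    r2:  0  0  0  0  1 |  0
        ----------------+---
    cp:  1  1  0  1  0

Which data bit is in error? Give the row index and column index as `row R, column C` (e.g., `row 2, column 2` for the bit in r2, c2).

Recompute each row's even parity and compare to rp:
  r0: data parity 1, sent rp 1 → ok
  r1: data parity 0, sent rp 0 → ok
  r2: data parity 1, sent rp 0 → mismatch
Recompute each column's even parity and compare to cp:
  c0: data parity 1, sent cp 1 → ok
  c1: data parity 1, sent cp 1 → ok
  c2: data parity 0, sent cp 0 → ok
  c3: data parity 1, sent cp 1 → ok
  c4: data parity 1, sent cp 0 → mismatch
Exactly one row (r2) and one column (c4) fail → the flipped bit is at their intersection.

row 2, column 4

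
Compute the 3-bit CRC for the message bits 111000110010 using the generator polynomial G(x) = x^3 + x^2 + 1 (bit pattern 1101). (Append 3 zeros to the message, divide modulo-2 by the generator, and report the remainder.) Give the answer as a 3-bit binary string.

Append 3 zeros: 111000110010000. Divide by 1101 (XOR where the leading bit is 1):
  pos 0: 1110 XOR 1101 = 0011
  pos 2: 1100 XOR 1101 = 0001
  pos 5: 1110 XOR 1101 = 0011
  pos 7: 1101 XOR 1101 = 0000
Remainder (last 3 bits) = 000. This is the CRC / FCS.

000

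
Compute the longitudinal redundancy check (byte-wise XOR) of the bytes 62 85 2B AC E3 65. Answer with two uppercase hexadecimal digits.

E6

XOR the bytes together:
  start with 0x62
  0x62 ⊕ 0x85 = 0xE7
  0xE7 ⊕ 0x2B = 0xCC
  0xCC ⊕ 0xAC = 0x60
  0x60 ⊕ 0xE3 = 0x83
  0x83 ⊕ 0x65 = 0xE6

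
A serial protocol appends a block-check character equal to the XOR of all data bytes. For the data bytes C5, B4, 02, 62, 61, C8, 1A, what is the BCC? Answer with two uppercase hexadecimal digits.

XOR the bytes together:
  start with 0xC5
  0xC5 ⊕ 0xB4 = 0x71
  0x71 ⊕ 0x02 = 0x73
  0x73 ⊕ 0x62 = 0x11
  0x11 ⊕ 0x61 = 0x70
  0x70 ⊕ 0xC8 = 0xB8
  0xB8 ⊕ 0x1A = 0xA2

A2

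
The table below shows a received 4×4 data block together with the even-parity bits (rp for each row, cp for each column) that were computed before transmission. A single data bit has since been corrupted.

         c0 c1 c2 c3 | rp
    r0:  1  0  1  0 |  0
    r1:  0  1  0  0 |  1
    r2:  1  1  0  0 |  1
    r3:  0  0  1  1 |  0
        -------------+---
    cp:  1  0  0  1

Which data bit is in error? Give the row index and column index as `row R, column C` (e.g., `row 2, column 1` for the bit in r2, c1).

Recompute each row's even parity and compare to rp:
  r0: data parity 0, sent rp 0 → ok
  r1: data parity 1, sent rp 1 → ok
  r2: data parity 0, sent rp 1 → mismatch
  r3: data parity 0, sent rp 0 → ok
Recompute each column's even parity and compare to cp:
  c0: data parity 0, sent cp 1 → mismatch
  c1: data parity 0, sent cp 0 → ok
  c2: data parity 0, sent cp 0 → ok
  c3: data parity 1, sent cp 1 → ok
Exactly one row (r2) and one column (c0) fail → the flipped bit is at their intersection.

row 2, column 0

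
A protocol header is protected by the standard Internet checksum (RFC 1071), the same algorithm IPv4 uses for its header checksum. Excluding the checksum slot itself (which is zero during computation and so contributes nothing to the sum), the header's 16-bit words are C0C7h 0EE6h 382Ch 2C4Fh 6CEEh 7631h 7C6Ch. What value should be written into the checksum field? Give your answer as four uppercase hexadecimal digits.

6C4A

One's-complement addition (fold any carry out of bit 15 back into bit 0):
  0xC0C7 + 0x0EE6 = 0x0CFAD
  0xCFAD + 0x382C = 0x107D9 → wrap carry → 0x07DA
  0x07DA + 0x2C4F = 0x03429
  0x3429 + 0x6CEE = 0x0A117
  0xA117 + 0x7631 = 0x11748 → wrap carry → 0x1749
  0x1749 + 0x7C6C = 0x093B5
One's-complement sum = 0x93B5.
Checksum = ~0x93B5 & 0xFFFF = 0x6C4A.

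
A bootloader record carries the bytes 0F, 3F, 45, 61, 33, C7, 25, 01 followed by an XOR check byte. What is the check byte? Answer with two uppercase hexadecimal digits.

XOR the bytes together:
  start with 0x0F
  0x0F ⊕ 0x3F = 0x30
  0x30 ⊕ 0x45 = 0x75
  0x75 ⊕ 0x61 = 0x14
  0x14 ⊕ 0x33 = 0x27
  0x27 ⊕ 0xC7 = 0xE0
  0xE0 ⊕ 0x25 = 0xC5
  0xC5 ⊕ 0x01 = 0xC4

C4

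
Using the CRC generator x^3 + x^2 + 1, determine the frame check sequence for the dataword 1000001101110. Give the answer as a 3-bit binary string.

110

Append 3 zeros: 1000001101110000. Divide by 1101 (XOR where the leading bit is 1):
  pos 0: 1000 XOR 1101 = 0101
  pos 1: 1010 XOR 1101 = 0111
  pos 2: 1110 XOR 1101 = 0011
  pos 4: 1111 XOR 1101 = 0010
  pos 6: 1001 XOR 1101 = 0100
  pos 7: 1001 XOR 1101 = 0100
  pos 8: 1001 XOR 1101 = 0100
  pos 9: 1000 XOR 1101 = 0101
  pos 10: 1010 XOR 1101 = 0111
  pos 11: 1110 XOR 1101 = 0011
Remainder (last 3 bits) = 110. This is the CRC / FCS.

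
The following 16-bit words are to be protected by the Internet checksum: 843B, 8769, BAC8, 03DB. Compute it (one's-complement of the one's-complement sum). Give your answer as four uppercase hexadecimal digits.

One's-complement addition (fold any carry out of bit 15 back into bit 0):
  0x843B + 0x8769 = 0x10BA4 → wrap carry → 0x0BA5
  0x0BA5 + 0xBAC8 = 0x0C66D
  0xC66D + 0x03DB = 0x0CA48
One's-complement sum = 0xCA48.
Checksum = ~0xCA48 & 0xFFFF = 0x35B7.

35B7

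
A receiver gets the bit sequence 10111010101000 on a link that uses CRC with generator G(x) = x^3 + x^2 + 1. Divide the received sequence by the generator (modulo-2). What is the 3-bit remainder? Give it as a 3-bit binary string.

111

Modulo-2 division of 10111010101000 by 1101:
  pos 0: 1011 XOR 1101 = 0110
  pos 1: 1101 XOR 1101 = 0000
  pos 6: 1010 XOR 1101 = 0111
  pos 7: 1111 XOR 1101 = 0010
  pos 9: 1000 XOR 1101 = 0101
  pos 10: 1010 XOR 1101 = 0111
Remainder = 111 (nonzero — an error is detected).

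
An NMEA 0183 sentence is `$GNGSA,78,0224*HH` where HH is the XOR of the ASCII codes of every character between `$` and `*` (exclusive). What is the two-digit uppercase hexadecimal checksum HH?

57

XOR the ASCII codes of the payload characters:
  'G' = 0x47 → acc = 0x47
  'N' = 0x4E → acc = 0x09
  'G' = 0x47 → acc = 0x4E
  'S' = 0x53 → acc = 0x1D
  'A' = 0x41 → acc = 0x5C
  ',' = 0x2C → acc = 0x70
  '7' = 0x37 → acc = 0x47
  '8' = 0x38 → acc = 0x7F
  ',' = 0x2C → acc = 0x53
  '0' = 0x30 → acc = 0x63
  '2' = 0x32 → acc = 0x51
  '2' = 0x32 → acc = 0x63
  '4' = 0x34 → acc = 0x57
Checksum = 0x57.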